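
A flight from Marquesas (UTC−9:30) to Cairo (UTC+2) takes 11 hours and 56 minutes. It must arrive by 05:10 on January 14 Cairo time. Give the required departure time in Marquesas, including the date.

05:44 on Jan 13

Target arrival in UTC: 05:10 − 2:00 = 03:10 on Jan 14.
Subtract 11 hours and 56 minutes → departure 15:14 UTC on Jan 13.
Marquesas is UTC−9:30: 15:14 − 9:30 = 05:44 on Jan 13.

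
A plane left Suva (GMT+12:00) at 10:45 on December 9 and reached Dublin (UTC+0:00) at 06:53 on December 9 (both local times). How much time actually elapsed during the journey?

8 hours 8 minutes

Dublin is 12:00 behind Suva.
Clock-face elapsed time (ignoring zones) is −3 hours 52 minutes.
Actual elapsed = −3 hours 52 minutes + 12:00 = 8 hours 8 minutes.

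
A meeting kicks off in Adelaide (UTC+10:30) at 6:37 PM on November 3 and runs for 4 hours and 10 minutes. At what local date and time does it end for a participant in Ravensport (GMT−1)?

Convert start to UTC: 6:37 PM − 10:30 = 8:07 AM UTC on Nov 3.
Add 4 hours 10 minutes duration → 12:17 PM UTC.
Ravensport is UTC−1:00, so local end time = 12:17 PM − 1:00 = 11:17 AM on Nov 3.

11:17 AM on November 3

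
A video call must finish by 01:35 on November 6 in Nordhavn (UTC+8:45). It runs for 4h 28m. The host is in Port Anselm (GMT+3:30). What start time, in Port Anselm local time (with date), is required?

15:52 on November 5

Target end time in UTC: 01:35 − 8:45 = 16:50 on Nov 5.
Subtract 4 hours 28 minutes → start 12:22 UTC on Nov 5.
Port Anselm is UTC+3:30: 12:22 + 3:30 = 15:52 on Nov 5.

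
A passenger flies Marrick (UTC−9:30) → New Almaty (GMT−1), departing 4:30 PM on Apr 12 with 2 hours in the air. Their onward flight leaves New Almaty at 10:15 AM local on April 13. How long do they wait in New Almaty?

Convert departure to UTC: 4:30 PM + 9:30 = 2:00 AM UTC on Apr 13.
Add 2 hours flight time → 4:00 AM UTC.
New Almaty is UTC−1:00, so local arrival = 4:00 AM − 1:00 = 3:00 AM on Apr 13.
Layover = 10:15 AM − 3:00 AM = 7 hours 15 minutes.

7 hours 15 minutes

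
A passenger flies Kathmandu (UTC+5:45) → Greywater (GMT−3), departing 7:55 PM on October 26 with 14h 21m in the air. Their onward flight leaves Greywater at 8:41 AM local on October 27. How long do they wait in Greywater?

7 hours 10 minutes

Convert departure to UTC: 7:55 PM − 5:45 = 2:10 PM UTC on Oct 26.
Add 14 hours 21 minutes flight time → 4:31 AM UTC (Oct 27).
Greywater is UTC−3:00, so local arrival = 4:31 AM − 3:00 = 1:31 AM on Oct 27.
Layover = 8:41 AM − 1:31 AM = 7 hours 10 minutes.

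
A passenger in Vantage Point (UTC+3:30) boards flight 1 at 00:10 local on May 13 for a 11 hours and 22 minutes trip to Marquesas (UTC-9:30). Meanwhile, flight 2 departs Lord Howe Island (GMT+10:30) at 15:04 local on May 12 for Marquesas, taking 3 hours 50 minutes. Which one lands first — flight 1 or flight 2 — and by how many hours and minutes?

the second, by 23 hours 38 minutes

Flight 1 in UTC: 00:10 − 3:30 = 20:40 on May 12.
+11 hours and 22 minutes → arrive 08:02 UTC on May 13.
Flight 2 in UTC: 15:04 − 10:30 = 04:34 on May 12.
+3 hours 50 minutes → arrive 08:24 UTC on May 12.
Flight 2 lands earlier by 23 hours 38 minutes.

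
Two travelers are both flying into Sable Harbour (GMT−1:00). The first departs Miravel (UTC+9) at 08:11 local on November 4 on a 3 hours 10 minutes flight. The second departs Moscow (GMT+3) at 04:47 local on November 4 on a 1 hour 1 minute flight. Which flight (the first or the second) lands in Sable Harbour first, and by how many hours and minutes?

Flight 1 in UTC: 08:11 − 9:00 = 23:11 on Nov 3.
+3 hours and 10 minutes → arrive 02:21 UTC on Nov 4.
Flight 2 in UTC: 04:47 − 3:00 = 01:47 on Nov 4.
+1 hour and 1 minute → arrive 02:48 UTC on Nov 4.
Flight 1 lands earlier by 27 minutes.

the first, by 27 minutes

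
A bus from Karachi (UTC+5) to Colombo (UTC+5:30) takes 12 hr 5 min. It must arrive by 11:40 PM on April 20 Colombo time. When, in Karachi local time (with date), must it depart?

11:05 AM on Apr 20

Target arrival in UTC: 11:40 PM − 5:30 = 6:10 PM on Apr 20.
Subtract 12 hours 5 minutes → departure 6:05 AM UTC on Apr 20.
Karachi is UTC+5:00: 6:05 AM + 5:00 = 11:05 AM on Apr 20.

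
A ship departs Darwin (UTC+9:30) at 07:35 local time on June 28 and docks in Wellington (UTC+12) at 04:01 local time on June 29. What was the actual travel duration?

17 hours 56 minutes

Departure in UTC: 07:35 − 9:30 = 22:05 on Jun 27.
Arrival in UTC: 04:01 − 12:00 = 16:01 on Jun 28.
Elapsed = 16:01 − 22:05 (+1 day) = 17 hours 56 minutes.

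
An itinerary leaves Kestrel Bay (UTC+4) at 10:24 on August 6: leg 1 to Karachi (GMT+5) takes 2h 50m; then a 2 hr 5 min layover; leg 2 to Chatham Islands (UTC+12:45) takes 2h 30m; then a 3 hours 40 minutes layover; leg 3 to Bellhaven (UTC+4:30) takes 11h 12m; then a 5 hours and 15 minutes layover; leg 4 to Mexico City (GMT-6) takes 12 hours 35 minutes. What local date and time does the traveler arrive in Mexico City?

16:31 on Aug 7

Convert departure to UTC: 10:24 − 4:00 = 06:24 UTC on Aug 6.
Add 2 hours and 50 minutes leg 1 → 09:14 UTC.
Add 2 hours 5 minutes layover in Karachi → 11:19 UTC.
Add 2 hours and 30 minutes leg 2 → 13:49 UTC.
Add 3 hours 40 minutes layover in Chatham Islands → 17:29 UTC.
Add 11 hours 12 minutes leg 3 → 04:41 UTC (Aug 7).
Add 5 hours 15 minutes layover in Bellhaven → 09:56 UTC.
Add 12 hours 35 minutes leg 4 → 22:31 UTC.
Mexico City is UTC−6:00, so local arrival = 22:31 − 6:00 = 16:31 on Aug 7.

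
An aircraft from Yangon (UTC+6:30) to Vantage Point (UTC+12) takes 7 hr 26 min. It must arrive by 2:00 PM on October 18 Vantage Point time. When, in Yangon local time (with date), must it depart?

1:04 AM on October 18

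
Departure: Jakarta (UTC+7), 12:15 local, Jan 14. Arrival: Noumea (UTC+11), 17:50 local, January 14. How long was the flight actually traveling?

Departure in UTC: 12:15 − 7:00 = 05:15 on Jan 14.
Arrival in UTC: 17:50 − 11:00 = 06:50 on Jan 14.
Elapsed = 06:50 − 05:15 = 1 hour 35 minutes.

1 hour 35 minutes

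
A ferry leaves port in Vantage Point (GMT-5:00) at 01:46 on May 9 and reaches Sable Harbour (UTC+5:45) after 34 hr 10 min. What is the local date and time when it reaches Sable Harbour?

22:41 on May 10

Convert departure to UTC: 01:46 + 5:00 = 06:46 UTC on May 9.
Add 34 hours 10 minutes travel time → 16:56 UTC (May 10).
Sable Harbour is UTC+5:45, so local arrival = 16:56 + 5:45 = 22:41 on May 10.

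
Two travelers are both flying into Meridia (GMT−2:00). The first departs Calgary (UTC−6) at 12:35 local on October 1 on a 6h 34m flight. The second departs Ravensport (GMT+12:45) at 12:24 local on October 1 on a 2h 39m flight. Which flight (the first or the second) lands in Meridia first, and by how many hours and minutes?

the second, by 22 hours 51 minutes

Flight 1 in UTC: 12:35 + 6:00 = 18:35 on Oct 1.
+6 hours 34 minutes → arrive 01:09 UTC on Oct 2.
Flight 2 in UTC: 12:24 − 12:45 = 23:39 on Sep 30.
+2 hours 39 minutes → arrive 02:18 UTC on Oct 1.
Flight 2 lands earlier by 22 hours 51 minutes.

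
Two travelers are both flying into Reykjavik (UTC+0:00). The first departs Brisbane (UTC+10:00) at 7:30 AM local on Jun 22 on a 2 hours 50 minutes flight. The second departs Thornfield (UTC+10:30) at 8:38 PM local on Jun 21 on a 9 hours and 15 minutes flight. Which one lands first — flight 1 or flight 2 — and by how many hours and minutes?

the second, by 4 hours 57 minutes

Flight 1 in UTC: 7:30 AM − 10:00 = 9:30 PM on Jun 21.
+2 hours 50 minutes → arrive 12:20 AM UTC on Jun 22.
Flight 2 in UTC: 8:38 PM − 10:30 = 10:08 AM on Jun 21.
+9 hours and 15 minutes → arrive 7:23 PM UTC on Jun 21.
Flight 2 lands earlier by 4 hours 57 minutes.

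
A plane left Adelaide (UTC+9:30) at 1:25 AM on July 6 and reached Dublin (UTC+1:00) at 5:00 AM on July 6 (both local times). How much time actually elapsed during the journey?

12 hours 5 minutes

Dublin is 8:30 behind Adelaide.
Clock-face elapsed time (ignoring zones) is 3 hours 35 minutes.
Actual elapsed = 3 hours 35 minutes + 8:30 = 12 hours 5 minutes.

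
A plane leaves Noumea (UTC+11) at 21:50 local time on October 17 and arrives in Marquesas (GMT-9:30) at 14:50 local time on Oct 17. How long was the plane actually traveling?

13 hours 30 minutes

Departure in UTC: 21:50 − 11:00 = 10:50 on Oct 17.
Arrival in UTC: 14:50 + 9:30 = 00:20 on Oct 18.
Elapsed = 00:20 − 10:50 (+1 day) = 13 hours 30 minutes.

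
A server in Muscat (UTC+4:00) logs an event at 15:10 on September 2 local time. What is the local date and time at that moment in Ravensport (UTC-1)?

In UTC: 15:10 − 4:00 = 11:10 on Sep 2.
Ravensport is UTC−1:00: 11:10 − 1:00 = 10:10 on Sep 2.

10:10 on September 2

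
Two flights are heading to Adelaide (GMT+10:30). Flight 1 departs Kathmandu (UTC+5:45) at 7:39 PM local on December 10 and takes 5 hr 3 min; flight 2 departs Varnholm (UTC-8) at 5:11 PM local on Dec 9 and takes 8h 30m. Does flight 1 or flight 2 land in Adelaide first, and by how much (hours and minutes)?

the second, by 9 hours 16 minutes

Flight 1 in UTC: 7:39 PM − 5:45 = 1:54 PM on Dec 10.
+5 hours and 3 minutes → arrive 6:57 PM UTC on Dec 10.
Flight 2 in UTC: 5:11 PM + 8:00 = 1:11 AM on Dec 10.
+8 hours 30 minutes → arrive 9:41 AM UTC on Dec 10.
Flight 2 lands earlier by 9 hours 16 minutes.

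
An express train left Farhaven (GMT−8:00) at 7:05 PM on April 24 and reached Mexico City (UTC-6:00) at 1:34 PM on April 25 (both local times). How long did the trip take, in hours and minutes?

16 hours 29 minutes

Mexico City is 2:00 ahead of Farhaven.
Clock-face elapsed time (ignoring zones) is 18 hours 29 minutes.
Actual elapsed = 18 hours 29 minutes − 2:00 = 16 hours 29 minutes.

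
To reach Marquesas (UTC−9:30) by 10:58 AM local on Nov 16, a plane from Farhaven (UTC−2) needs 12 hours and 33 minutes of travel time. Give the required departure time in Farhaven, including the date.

5:55 AM on Nov 16

Target arrival in UTC: 10:58 AM + 9:30 = 8:28 PM on Nov 16.
Subtract 12 hours and 33 minutes → departure 7:55 AM UTC on Nov 16.
Farhaven is UTC−2:00: 7:55 AM − 2:00 = 5:55 AM on Nov 16.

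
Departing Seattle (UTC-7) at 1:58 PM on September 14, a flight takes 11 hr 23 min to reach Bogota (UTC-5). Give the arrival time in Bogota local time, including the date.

3:21 AM on September 15

Bogota is 2:00 ahead of Seattle.
After 11 hours 23 minutes it is 1:21 AM (Sep 15) in Seattle.
Shift by the zone difference: 1:21 AM + 2:00 = 3:21 AM on Sep 15 in Bogota.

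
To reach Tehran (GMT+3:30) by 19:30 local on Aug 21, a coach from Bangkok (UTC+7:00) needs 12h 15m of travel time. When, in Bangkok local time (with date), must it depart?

10:45 on Aug 21

Target arrival in UTC: 19:30 − 3:30 = 16:00 on Aug 21.
Subtract 12 hours 15 minutes → departure 03:45 UTC on Aug 21.
Bangkok is UTC+7:00: 03:45 + 7:00 = 10:45 on Aug 21.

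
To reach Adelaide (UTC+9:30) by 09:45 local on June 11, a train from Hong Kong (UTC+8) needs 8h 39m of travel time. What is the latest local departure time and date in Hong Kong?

Target arrival in UTC: 09:45 − 9:30 = 00:15 on Jun 11.
Subtract 8 hours and 39 minutes → departure 15:36 UTC on Jun 10.
Hong Kong is UTC+8:00: 15:36 + 8:00 = 23:36 on Jun 10.

23:36 on June 10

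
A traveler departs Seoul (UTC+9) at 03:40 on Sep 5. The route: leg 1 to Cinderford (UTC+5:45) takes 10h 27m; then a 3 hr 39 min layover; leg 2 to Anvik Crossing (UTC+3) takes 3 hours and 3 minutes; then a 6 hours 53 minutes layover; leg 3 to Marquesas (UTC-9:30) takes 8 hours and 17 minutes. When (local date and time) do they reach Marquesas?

17:29 on Sep 5

Convert departure to UTC: 03:40 − 9:00 = 18:40 UTC on Sep 4.
Add 10 hours and 27 minutes leg 1 → 05:07 UTC (Sep 5).
Add 3 hours and 39 minutes layover in Cinderford → 08:46 UTC.
Add 3 hours 3 minutes leg 2 → 11:49 UTC.
Add 6 hours and 53 minutes layover in Anvik Crossing → 18:42 UTC.
Add 8 hours 17 minutes leg 3 → 02:59 UTC (Sep 6).
Marquesas is UTC−9:30, so local arrival = 02:59 − 9:30 = 17:29 on Sep 5.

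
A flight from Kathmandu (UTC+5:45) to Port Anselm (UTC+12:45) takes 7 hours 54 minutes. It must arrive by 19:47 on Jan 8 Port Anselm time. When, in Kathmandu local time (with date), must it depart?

Target arrival in UTC: 19:47 − 12:45 = 07:02 on Jan 8.
Subtract 7 hours and 54 minutes → departure 23:08 UTC on Jan 7.
Kathmandu is UTC+5:45: 23:08 + 5:45 = 04:53 on Jan 8.

04:53 on January 8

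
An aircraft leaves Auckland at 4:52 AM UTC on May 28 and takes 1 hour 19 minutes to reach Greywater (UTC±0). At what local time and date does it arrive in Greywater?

Departure is given in UTC: 4:52 AM on May 28.
Add 1 hour 19 minutes → 6:11 AM UTC.
Greywater is UTC+0, so local arrival is 6:11 AM on May 28.

6:11 AM on May 28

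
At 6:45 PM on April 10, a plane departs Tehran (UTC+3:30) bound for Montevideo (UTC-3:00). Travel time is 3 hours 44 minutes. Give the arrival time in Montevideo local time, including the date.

3:59 PM on April 10

Convert departure to UTC: 6:45 PM − 3:30 = 3:15 PM UTC on Apr 10.
Add 3 hours 44 minutes travel time → 6:59 PM UTC.
Montevideo is UTC−3:00, so local arrival = 6:59 PM − 3:00 = 3:59 PM on Apr 10.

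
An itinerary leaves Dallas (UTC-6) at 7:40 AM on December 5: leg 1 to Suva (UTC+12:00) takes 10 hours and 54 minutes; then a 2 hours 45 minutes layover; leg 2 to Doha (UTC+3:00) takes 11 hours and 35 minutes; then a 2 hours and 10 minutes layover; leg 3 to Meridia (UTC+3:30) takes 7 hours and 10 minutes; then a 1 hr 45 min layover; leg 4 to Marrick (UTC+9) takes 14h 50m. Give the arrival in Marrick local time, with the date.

1:49 AM on December 8

Convert departure to UTC: 7:40 AM + 6:00 = 1:40 PM UTC on Dec 5.
Add 10 hours 54 minutes leg 1 → 12:34 AM UTC (Dec 6).
Add 2 hours 45 minutes layover in Suva → 3:19 AM UTC.
Add 11 hours 35 minutes leg 2 → 2:54 PM UTC.
Add 2 hours 10 minutes layover in Doha → 5:04 PM UTC.
Add 7 hours and 10 minutes leg 3 → 12:14 AM UTC (Dec 7).
Add 1 hour 45 minutes layover in Meridia → 1:59 AM UTC.
Add 14 hours and 50 minutes leg 4 → 4:49 PM UTC.
Marrick is UTC+9:00, so local arrival = 4:49 PM + 9:00 = 1:49 AM on Dec 8.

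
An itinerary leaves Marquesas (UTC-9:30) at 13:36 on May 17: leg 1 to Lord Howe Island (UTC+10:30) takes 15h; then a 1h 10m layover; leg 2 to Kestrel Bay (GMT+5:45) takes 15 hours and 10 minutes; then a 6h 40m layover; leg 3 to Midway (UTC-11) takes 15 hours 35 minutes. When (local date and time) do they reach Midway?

17:41 on May 19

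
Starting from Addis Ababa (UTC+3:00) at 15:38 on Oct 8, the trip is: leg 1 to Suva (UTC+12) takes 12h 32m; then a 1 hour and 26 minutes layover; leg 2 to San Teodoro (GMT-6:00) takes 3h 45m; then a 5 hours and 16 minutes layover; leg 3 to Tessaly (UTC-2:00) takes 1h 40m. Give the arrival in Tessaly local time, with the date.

Convert departure to UTC: 15:38 − 3:00 = 12:38 UTC on Oct 8.
Add 12 hours 32 minutes leg 1 → 01:10 UTC (Oct 9).
Add 1 hour 26 minutes layover in Suva → 02:36 UTC.
Add 3 hours and 45 minutes leg 2 → 06:21 UTC.
Add 5 hours 16 minutes layover in San Teodoro → 11:37 UTC.
Add 1 hour 40 minutes leg 3 → 13:17 UTC.
Tessaly is UTC−2:00, so local arrival = 13:17 − 2:00 = 11:17 on Oct 9.

11:17 on October 9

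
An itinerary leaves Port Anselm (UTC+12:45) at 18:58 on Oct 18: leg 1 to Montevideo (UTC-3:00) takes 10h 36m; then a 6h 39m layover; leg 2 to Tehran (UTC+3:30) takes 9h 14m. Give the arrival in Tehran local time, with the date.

12:12 on October 19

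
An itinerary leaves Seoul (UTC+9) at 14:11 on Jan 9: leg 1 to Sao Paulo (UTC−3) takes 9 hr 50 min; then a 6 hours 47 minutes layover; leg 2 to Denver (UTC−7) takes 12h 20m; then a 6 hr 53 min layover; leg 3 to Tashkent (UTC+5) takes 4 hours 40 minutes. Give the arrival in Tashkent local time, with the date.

02:41 on Jan 11

Convert departure to UTC: 14:11 − 9:00 = 05:11 UTC on Jan 9.
Add 9 hours 50 minutes leg 1 → 15:01 UTC.
Add 6 hours 47 minutes layover in Sao Paulo → 21:48 UTC.
Add 12 hours and 20 minutes leg 2 → 10:08 UTC (Jan 10).
Add 6 hours 53 minutes layover in Denver → 17:01 UTC.
Add 4 hours 40 minutes leg 3 → 21:41 UTC.
Tashkent is UTC+5:00, so local arrival = 21:41 + 5:00 = 02:41 on Jan 11.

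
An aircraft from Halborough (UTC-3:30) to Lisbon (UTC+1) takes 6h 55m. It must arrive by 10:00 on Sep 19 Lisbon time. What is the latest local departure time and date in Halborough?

Target arrival in UTC: 10:00 − 1:00 = 09:00 on Sep 19.
Subtract 6 hours and 55 minutes → departure 02:05 UTC on Sep 19.
Halborough is UTC−3:30: 02:05 − 3:30 = 22:35 on Sep 18.

22:35 on September 18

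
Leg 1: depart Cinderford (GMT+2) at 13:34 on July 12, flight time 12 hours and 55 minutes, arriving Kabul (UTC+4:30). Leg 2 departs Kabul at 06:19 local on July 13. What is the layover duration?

Convert departure to UTC: 13:34 − 2:00 = 11:34 UTC on Jul 12.
Add 12 hours 55 minutes flight time → 00:29 UTC (Jul 13).
Kabul is UTC+4:30, so local arrival = 00:29 + 4:30 = 04:59 on Jul 13.
Layover = 06:19 − 04:59 = 1 hour 20 minutes.

1 hour 20 minutes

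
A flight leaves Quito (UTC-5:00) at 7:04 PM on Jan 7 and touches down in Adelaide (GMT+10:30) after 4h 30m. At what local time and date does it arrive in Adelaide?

3:04 PM on January 8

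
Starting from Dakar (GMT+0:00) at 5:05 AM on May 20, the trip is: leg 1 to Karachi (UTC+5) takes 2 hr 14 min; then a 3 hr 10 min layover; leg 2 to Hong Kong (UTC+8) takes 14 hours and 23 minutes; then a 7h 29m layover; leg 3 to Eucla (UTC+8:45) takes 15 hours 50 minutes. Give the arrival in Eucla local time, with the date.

8:56 AM on May 22

Dakar is at UTC+0, so departure is already 5:05 AM UTC on May 20.
Add 2 hours 14 minutes leg 1 → 7:19 AM UTC.
Add 3 hours and 10 minutes layover in Karachi → 10:29 AM UTC.
Add 14 hours and 23 minutes leg 2 → 12:52 AM UTC (May 21).
Add 7 hours and 29 minutes layover in Hong Kong → 8:21 AM UTC.
Add 15 hours 50 minutes leg 3 → 12:11 AM UTC (May 22).
Eucla is UTC+8:45, so local arrival = 12:11 AM + 8:45 = 8:56 AM on May 22.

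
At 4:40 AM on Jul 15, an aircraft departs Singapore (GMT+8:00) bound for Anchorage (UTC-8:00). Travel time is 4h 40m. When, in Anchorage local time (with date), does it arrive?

5:20 PM on July 14

Convert departure to UTC: 4:40 AM − 8:00 = 8:40 PM UTC on Jul 14.
Add 4 hours 40 minutes travel time → 1:20 AM UTC (Jul 15).
Anchorage is UTC−8:00, so local arrival = 1:20 AM − 8:00 = 5:20 PM on Jul 14.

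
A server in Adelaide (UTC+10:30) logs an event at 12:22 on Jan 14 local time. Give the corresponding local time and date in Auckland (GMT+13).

14:52 on January 14

Auckland is 2:30 ahead of Adelaide.
Shift by the zone difference: 12:22 + 2:30 = 14:52 on Jan 14 in Auckland.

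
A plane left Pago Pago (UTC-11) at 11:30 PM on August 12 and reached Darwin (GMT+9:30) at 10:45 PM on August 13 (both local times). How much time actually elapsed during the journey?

2 hours 45 minutes

Darwin is 20:30 ahead of Pago Pago.
Clock-face elapsed time (ignoring zones) is 23 hours 15 minutes.
Actual elapsed = 23 hours 15 minutes − 20:30 = 2 hours 45 minutes.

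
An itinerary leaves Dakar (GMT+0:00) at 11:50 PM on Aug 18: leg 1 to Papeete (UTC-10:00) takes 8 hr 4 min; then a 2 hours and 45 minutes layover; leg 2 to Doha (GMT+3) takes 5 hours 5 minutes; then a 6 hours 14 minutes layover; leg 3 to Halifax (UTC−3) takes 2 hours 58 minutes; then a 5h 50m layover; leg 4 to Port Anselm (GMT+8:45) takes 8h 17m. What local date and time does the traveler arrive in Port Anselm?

11:48 PM on August 20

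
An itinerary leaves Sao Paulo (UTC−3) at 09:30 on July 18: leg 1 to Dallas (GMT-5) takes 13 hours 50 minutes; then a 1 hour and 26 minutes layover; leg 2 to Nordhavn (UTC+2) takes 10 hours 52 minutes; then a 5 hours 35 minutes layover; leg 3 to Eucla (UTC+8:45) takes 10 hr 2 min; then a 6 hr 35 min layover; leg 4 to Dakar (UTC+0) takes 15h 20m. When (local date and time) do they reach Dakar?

04:10 on July 21

Convert departure to UTC: 09:30 + 3:00 = 12:30 UTC on Jul 18.
Add 13 hours 50 minutes leg 1 → 02:20 UTC (Jul 19).
Add 1 hour 26 minutes layover in Dallas → 03:46 UTC.
Add 10 hours 52 minutes leg 2 → 14:38 UTC.
Add 5 hours 35 minutes layover in Nordhavn → 20:13 UTC.
Add 10 hours 2 minutes leg 3 → 06:15 UTC (Jul 20).
Add 6 hours and 35 minutes layover in Eucla → 12:50 UTC.
Add 15 hours 20 minutes leg 4 → 04:10 UTC (Jul 21).
Dakar is UTC+0, so local arrival is the same: 04:10 on Jul 21.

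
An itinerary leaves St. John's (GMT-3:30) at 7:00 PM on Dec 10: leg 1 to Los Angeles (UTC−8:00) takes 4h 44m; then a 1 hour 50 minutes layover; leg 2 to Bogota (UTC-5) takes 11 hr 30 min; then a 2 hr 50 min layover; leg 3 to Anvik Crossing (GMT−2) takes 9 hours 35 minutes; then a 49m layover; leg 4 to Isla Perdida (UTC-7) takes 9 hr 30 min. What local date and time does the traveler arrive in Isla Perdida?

Convert departure to UTC: 7:00 PM + 3:30 = 10:30 PM UTC on Dec 10.
Add 4 hours and 44 minutes leg 1 → 3:14 AM UTC (Dec 11).
Add 1 hour and 50 minutes layover in Los Angeles → 5:04 AM UTC.
Add 11 hours 30 minutes leg 2 → 4:34 PM UTC.
Add 2 hours and 50 minutes layover in Bogota → 7:24 PM UTC.
Add 9 hours and 35 minutes leg 3 → 4:59 AM UTC (Dec 12).
Add 49 minutes layover in Anvik Crossing → 5:48 AM UTC.
Add 9 hours and 30 minutes leg 4 → 3:18 PM UTC.
Isla Perdida is UTC−7:00, so local arrival = 3:18 PM − 7:00 = 8:18 AM on Dec 12.

8:18 AM on Dec 12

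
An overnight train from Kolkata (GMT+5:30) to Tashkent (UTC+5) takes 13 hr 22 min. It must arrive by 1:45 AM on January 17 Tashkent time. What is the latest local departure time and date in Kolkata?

12:53 PM on January 16

Target arrival in UTC: 1:45 AM − 5:00 = 8:45 PM on Jan 16.
Subtract 13 hours and 22 minutes → departure 7:23 AM UTC on Jan 16.
Kolkata is UTC+5:30: 7:23 AM + 5:30 = 12:53 PM on Jan 16.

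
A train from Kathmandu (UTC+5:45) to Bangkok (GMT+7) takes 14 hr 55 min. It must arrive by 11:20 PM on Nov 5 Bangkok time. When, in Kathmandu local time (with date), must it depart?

Target arrival in UTC: 11:20 PM − 7:00 = 4:20 PM on Nov 5.
Subtract 14 hours and 55 minutes → departure 1:25 AM UTC on Nov 5.
Kathmandu is UTC+5:45: 1:25 AM + 5:45 = 7:10 AM on Nov 5.

7:10 AM on November 5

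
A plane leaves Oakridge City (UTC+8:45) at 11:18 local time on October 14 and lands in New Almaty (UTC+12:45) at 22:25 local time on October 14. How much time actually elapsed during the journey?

7 hours 7 minutes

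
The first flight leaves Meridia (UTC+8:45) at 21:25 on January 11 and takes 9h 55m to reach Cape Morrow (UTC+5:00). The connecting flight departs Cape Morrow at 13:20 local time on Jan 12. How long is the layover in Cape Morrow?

9 hours 45 minutes

Convert departure to UTC: 21:25 − 8:45 = 12:40 UTC on Jan 11.
Add 9 hours and 55 minutes flight time → 22:35 UTC.
Cape Morrow is UTC+5:00, so local arrival = 22:35 + 5:00 = 03:35 on Jan 12.
Layover = 13:20 − 03:35 = 9 hours 45 minutes.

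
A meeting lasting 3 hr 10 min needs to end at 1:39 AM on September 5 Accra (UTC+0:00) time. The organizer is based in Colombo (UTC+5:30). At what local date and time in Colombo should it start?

Target end time is already UTC: 1:39 AM on Sep 5.
Subtract 3 hours and 10 minutes → start 10:29 PM UTC on Sep 4.
Colombo is UTC+5:30: 10:29 PM + 5:30 = 3:59 AM on Sep 5.

3:59 AM on September 5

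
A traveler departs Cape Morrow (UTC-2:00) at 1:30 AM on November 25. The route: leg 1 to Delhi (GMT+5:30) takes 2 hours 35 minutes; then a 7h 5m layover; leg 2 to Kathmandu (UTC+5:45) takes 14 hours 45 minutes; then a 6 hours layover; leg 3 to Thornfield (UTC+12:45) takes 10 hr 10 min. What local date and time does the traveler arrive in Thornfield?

8:50 AM on November 27

Convert departure to UTC: 1:30 AM + 2:00 = 3:30 AM UTC on Nov 25.
Add 2 hours and 35 minutes leg 1 → 6:05 AM UTC.
Add 7 hours and 5 minutes layover in Delhi → 1:10 PM UTC.
Add 14 hours and 45 minutes leg 2 → 3:55 AM UTC (Nov 26).
Add 6 hours layover in Kathmandu → 9:55 AM UTC.
Add 10 hours and 10 minutes leg 3 → 8:05 PM UTC.
Thornfield is UTC+12:45, so local arrival = 8:05 PM + 12:45 = 8:50 AM on Nov 27.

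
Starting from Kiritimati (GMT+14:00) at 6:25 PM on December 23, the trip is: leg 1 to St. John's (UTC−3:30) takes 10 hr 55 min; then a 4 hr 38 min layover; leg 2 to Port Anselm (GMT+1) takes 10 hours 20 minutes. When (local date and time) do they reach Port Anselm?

7:18 AM on December 24

Convert departure to UTC: 6:25 PM − 14:00 = 4:25 AM UTC on Dec 23.
Add 10 hours 55 minutes leg 1 → 3:20 PM UTC.
Add 4 hours 38 minutes layover in St. John's → 7:58 PM UTC.
Add 10 hours 20 minutes leg 2 → 6:18 AM UTC (Dec 24).
Port Anselm is UTC+1:00, so local arrival = 6:18 AM + 1:00 = 7:18 AM on Dec 24.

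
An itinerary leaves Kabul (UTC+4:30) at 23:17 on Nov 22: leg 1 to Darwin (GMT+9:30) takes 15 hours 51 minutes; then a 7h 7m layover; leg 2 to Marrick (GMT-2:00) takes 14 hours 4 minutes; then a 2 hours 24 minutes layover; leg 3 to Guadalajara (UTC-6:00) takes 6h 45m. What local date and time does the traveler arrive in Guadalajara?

Convert departure to UTC: 23:17 − 4:30 = 18:47 UTC on Nov 22.
Add 15 hours 51 minutes leg 1 → 10:38 UTC (Nov 23).
Add 7 hours and 7 minutes layover in Darwin → 17:45 UTC.
Add 14 hours and 4 minutes leg 2 → 07:49 UTC (Nov 24).
Add 2 hours and 24 minutes layover in Marrick → 10:13 UTC.
Add 6 hours 45 minutes leg 3 → 16:58 UTC.
Guadalajara is UTC−6:00, so local arrival = 16:58 − 6:00 = 10:58 on Nov 24.

10:58 on November 24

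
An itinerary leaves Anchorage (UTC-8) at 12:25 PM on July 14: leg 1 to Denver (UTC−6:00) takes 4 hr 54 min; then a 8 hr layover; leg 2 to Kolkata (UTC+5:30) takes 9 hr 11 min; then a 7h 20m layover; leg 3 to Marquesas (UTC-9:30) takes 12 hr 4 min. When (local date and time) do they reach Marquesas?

Convert departure to UTC: 12:25 PM + 8:00 = 8:25 PM UTC on Jul 14.
Add 4 hours and 54 minutes leg 1 → 1:19 AM UTC (Jul 15).
Add 8 hours layover in Denver → 9:19 AM UTC.
Add 9 hours and 11 minutes leg 2 → 6:30 PM UTC.
Add 7 hours 20 minutes layover in Kolkata → 1:50 AM UTC (Jul 16).
Add 12 hours and 4 minutes leg 3 → 1:54 PM UTC.
Marquesas is UTC−9:30, so local arrival = 1:54 PM − 9:30 = 4:24 AM on Jul 16.

4:24 AM on Jul 16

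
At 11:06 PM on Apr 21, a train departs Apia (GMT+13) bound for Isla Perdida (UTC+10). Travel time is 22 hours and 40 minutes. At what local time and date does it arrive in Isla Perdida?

6:46 PM on April 22

Convert departure to UTC: 11:06 PM − 13:00 = 10:06 AM UTC on Apr 21.
Add 22 hours and 40 minutes travel time → 8:46 AM UTC (Apr 22).
Isla Perdida is UTC+10:00, so local arrival = 8:46 AM + 10:00 = 6:46 PM on Apr 22.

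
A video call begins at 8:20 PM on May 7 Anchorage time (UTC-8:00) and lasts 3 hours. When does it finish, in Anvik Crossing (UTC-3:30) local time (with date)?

3:50 AM on May 8

Convert start to UTC: 8:20 PM + 8:00 = 4:20 AM UTC on May 8.
Add 3 hours duration → 7:20 AM UTC.
Anvik Crossing is UTC−3:30, so local end time = 7:20 AM − 3:30 = 3:50 AM on May 8.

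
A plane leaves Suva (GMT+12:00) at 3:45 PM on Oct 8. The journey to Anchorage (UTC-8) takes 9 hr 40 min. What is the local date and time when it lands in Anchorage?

5:25 AM on October 8

Anchorage is 20:00 behind Suva.
After 9 hours and 40 minutes it is 1:25 AM (Oct 9) in Suva.
Shift by the zone difference: 1:25 AM − 20:00 = 5:25 AM on Oct 8 in Anchorage.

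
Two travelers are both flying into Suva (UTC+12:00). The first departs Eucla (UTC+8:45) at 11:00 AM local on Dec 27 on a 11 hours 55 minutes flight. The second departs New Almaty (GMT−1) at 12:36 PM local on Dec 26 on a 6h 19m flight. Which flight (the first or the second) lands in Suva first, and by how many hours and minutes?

the second, by 18 hours 15 minutes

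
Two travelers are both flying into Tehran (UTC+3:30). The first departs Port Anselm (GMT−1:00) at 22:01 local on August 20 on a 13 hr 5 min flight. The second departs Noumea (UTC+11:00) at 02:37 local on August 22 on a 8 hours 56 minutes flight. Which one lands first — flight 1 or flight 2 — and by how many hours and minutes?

Flight 1 in UTC: 22:01 + 1:00 = 23:01 on Aug 20.
+13 hours 5 minutes → arrive 12:06 UTC on Aug 21.
Flight 2 in UTC: 02:37 − 11:00 = 15:37 on Aug 21.
+8 hours 56 minutes → arrive 00:33 UTC on Aug 22.
Flight 1 lands earlier by 12 hours 27 minutes.

the first, by 12 hours 27 minutes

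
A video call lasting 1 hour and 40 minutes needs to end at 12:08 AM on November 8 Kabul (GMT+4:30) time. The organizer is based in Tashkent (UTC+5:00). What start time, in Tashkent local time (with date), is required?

10:58 PM on November 7

Target end time in UTC: 12:08 AM − 4:30 = 7:38 PM on Nov 7.
Subtract 1 hour and 40 minutes → start 5:58 PM UTC on Nov 7.
Tashkent is UTC+5:00: 5:58 PM + 5:00 = 10:58 PM on Nov 7.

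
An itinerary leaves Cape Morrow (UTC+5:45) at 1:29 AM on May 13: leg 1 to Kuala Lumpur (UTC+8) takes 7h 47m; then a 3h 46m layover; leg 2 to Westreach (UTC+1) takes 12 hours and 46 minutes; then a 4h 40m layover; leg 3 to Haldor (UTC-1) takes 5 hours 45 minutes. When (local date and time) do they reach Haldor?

Convert departure to UTC: 1:29 AM − 5:45 = 7:44 PM UTC on May 12.
Add 7 hours 47 minutes leg 1 → 3:31 AM UTC (May 13).
Add 3 hours 46 minutes layover in Kuala Lumpur → 7:17 AM UTC.
Add 12 hours 46 minutes leg 2 → 8:03 PM UTC.
Add 4 hours and 40 minutes layover in Westreach → 12:43 AM UTC (May 14).
Add 5 hours and 45 minutes leg 3 → 6:28 AM UTC.
Haldor is UTC−1:00, so local arrival = 6:28 AM − 1:00 = 5:28 AM on May 14.

5:28 AM on May 14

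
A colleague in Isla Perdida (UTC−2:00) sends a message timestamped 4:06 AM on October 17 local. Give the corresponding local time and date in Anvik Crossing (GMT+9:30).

3:36 PM on October 17

In UTC: 4:06 AM + 2:00 = 6:06 AM on Oct 17.
Anvik Crossing is UTC+9:30: 6:06 AM + 9:30 = 3:36 PM on Oct 17.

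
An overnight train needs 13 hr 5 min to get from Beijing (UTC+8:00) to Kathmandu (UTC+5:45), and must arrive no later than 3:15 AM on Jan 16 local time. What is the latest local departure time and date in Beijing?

Target arrival in UTC: 3:15 AM − 5:45 = 9:30 PM on Jan 15.
Subtract 13 hours and 5 minutes → departure 8:25 AM UTC on Jan 15.
Beijing is UTC+8:00: 8:25 AM + 8:00 = 4:25 PM on Jan 15.

4:25 PM on Jan 15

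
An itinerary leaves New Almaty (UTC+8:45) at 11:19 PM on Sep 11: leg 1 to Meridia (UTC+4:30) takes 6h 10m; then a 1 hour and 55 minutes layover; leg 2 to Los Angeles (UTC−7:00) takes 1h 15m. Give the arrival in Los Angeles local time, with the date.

Convert departure to UTC: 11:19 PM − 8:45 = 2:34 PM UTC on Sep 11.
Add 6 hours and 10 minutes leg 1 → 8:44 PM UTC.
Add 1 hour and 55 minutes layover in Meridia → 10:39 PM UTC.
Add 1 hour and 15 minutes leg 2 → 11:54 PM UTC.
Los Angeles is UTC−7:00, so local arrival = 11:54 PM − 7:00 = 4:54 PM on Sep 11.

4:54 PM on Sep 11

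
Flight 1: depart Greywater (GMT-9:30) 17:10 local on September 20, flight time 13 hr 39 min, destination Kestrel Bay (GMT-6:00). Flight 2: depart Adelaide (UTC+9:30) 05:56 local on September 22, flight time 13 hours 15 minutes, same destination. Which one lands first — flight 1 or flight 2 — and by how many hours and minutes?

Flight 1 in UTC: 17:10 + 9:30 = 02:40 on Sep 21.
+13 hours 39 minutes → arrive 16:19 UTC on Sep 21.
Flight 2 in UTC: 05:56 − 9:30 = 20:26 on Sep 21.
+13 hours and 15 minutes → arrive 09:41 UTC on Sep 22.
Flight 1 lands earlier by 17 hours 22 minutes.

the first, by 17 hours 22 minutes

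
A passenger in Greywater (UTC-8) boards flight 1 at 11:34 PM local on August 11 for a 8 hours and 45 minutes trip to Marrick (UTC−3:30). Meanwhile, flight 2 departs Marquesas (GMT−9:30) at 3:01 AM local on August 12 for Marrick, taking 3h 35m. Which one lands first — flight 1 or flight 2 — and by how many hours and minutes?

Flight 1 in UTC: 11:34 PM + 8:00 = 7:34 AM on Aug 12.
+8 hours 45 minutes → arrive 4:19 PM UTC on Aug 12.
Flight 2 in UTC: 3:01 AM + 9:30 = 12:31 PM on Aug 12.
+3 hours 35 minutes → arrive 4:06 PM UTC on Aug 12.
Flight 2 lands earlier by 13 minutes.

the second, by 13 minutes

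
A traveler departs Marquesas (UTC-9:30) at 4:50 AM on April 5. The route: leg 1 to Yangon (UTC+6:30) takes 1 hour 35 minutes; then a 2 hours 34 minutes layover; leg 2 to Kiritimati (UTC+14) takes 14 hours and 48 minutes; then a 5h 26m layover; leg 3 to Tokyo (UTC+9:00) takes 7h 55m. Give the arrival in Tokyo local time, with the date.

Convert departure to UTC: 4:50 AM + 9:30 = 2:20 PM UTC on Apr 5.
Add 1 hour 35 minutes leg 1 → 3:55 PM UTC.
Add 2 hours and 34 minutes layover in Yangon → 6:29 PM UTC.
Add 14 hours and 48 minutes leg 2 → 9:17 AM UTC (Apr 6).
Add 5 hours and 26 minutes layover in Kiritimati → 2:43 PM UTC.
Add 7 hours 55 minutes leg 3 → 10:38 PM UTC.
Tokyo is UTC+9:00, so local arrival = 10:38 PM + 9:00 = 7:38 AM on Apr 7.

7:38 AM on Apr 7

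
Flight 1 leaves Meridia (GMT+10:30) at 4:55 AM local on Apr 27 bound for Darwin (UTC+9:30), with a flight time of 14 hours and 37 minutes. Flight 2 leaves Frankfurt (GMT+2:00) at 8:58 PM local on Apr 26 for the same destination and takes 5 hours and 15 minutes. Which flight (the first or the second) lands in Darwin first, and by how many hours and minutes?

the second, by 8 hours 49 minutes

Flight 1 in UTC: 4:55 AM − 10:30 = 6:25 PM on Apr 26.
+14 hours 37 minutes → arrive 9:02 AM UTC on Apr 27.
Flight 2 in UTC: 8:58 PM − 2:00 = 6:58 PM on Apr 26.
+5 hours and 15 minutes → arrive 12:13 AM UTC on Apr 27.
Flight 2 lands earlier by 8 hours 49 minutes.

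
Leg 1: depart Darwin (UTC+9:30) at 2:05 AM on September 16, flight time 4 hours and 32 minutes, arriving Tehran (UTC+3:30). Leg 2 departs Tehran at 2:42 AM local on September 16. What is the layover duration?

2 hours 5 minutes

Convert departure to UTC: 2:05 AM − 9:30 = 4:35 PM UTC on Sep 15.
Add 4 hours 32 minutes flight time → 9:07 PM UTC.
Tehran is UTC+3:30, so local arrival = 9:07 PM + 3:30 = 12:37 AM on Sep 16.
Layover = 2:42 AM − 12:37 AM = 2 hours 5 minutes.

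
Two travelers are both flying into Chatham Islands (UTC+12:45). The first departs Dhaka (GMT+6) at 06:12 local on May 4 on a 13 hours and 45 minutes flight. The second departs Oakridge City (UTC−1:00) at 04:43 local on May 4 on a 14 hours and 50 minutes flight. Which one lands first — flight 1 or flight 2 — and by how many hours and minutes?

the first, by 6 hours 36 minutes

Flight 1 in UTC: 06:12 − 6:00 = 00:12 on May 4.
+13 hours 45 minutes → arrive 13:57 UTC on May 4.
Flight 2 in UTC: 04:43 + 1:00 = 05:43 on May 4.
+14 hours 50 minutes → arrive 20:33 UTC on May 4.
Flight 1 lands earlier by 6 hours 36 minutes.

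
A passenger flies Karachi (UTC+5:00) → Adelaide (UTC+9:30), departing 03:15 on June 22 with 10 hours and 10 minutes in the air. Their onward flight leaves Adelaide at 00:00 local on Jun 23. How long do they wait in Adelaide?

6 hours 5 minutes

Convert departure to UTC: 03:15 − 5:00 = 22:15 UTC on Jun 21.
Add 10 hours and 10 minutes flight time → 08:25 UTC (Jun 22).
Adelaide is UTC+9:30, so local arrival = 08:25 + 9:30 = 17:55 on Jun 22.
Layover = 00:00 − 17:55 (+1 day) = 6 hours 5 minutes.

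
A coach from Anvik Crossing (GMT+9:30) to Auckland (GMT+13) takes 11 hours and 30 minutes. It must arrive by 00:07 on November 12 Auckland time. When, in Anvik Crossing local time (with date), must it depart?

Target arrival in UTC: 00:07 − 13:00 = 11:07 on Nov 11.
Subtract 11 hours and 30 minutes → departure 23:37 UTC on Nov 10.
Anvik Crossing is UTC+9:30: 23:37 + 9:30 = 09:07 on Nov 11.

09:07 on November 11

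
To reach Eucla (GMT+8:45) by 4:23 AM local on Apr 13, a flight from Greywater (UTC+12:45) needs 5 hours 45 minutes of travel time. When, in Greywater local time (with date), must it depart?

2:38 AM on April 13

Target arrival in UTC: 4:23 AM − 8:45 = 7:38 PM on Apr 12.
Subtract 5 hours 45 minutes → departure 1:53 PM UTC on Apr 12.
Greywater is UTC+12:45: 1:53 PM + 12:45 = 2:38 AM on Apr 13.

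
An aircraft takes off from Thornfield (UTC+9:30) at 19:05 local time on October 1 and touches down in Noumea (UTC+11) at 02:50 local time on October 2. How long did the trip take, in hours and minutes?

6 hours 15 minutes

Departure in UTC: 19:05 − 9:30 = 09:35 on Oct 1.
Arrival in UTC: 02:50 − 11:00 = 15:50 on Oct 1.
Elapsed = 15:50 − 09:35 = 6 hours 15 minutes.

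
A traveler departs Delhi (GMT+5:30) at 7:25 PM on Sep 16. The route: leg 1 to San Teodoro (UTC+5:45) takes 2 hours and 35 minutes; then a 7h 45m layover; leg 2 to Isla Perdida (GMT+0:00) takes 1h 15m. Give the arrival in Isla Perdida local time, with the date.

Convert departure to UTC: 7:25 PM − 5:30 = 1:55 PM UTC on Sep 16.
Add 2 hours 35 minutes leg 1 → 4:30 PM UTC.
Add 7 hours 45 minutes layover in San Teodoro → 12:15 AM UTC (Sep 17).
Add 1 hour and 15 minutes leg 2 → 1:30 AM UTC.
Isla Perdida is UTC+0, so local arrival is the same: 1:30 AM on Sep 17.

1:30 AM on Sep 17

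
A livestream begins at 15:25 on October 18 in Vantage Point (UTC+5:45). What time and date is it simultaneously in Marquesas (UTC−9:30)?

00:10 on October 18

Marquesas is 15:15 behind Vantage Point.
Shift by the zone difference: 15:25 − 15:15 = 00:10 on Oct 18 in Marquesas.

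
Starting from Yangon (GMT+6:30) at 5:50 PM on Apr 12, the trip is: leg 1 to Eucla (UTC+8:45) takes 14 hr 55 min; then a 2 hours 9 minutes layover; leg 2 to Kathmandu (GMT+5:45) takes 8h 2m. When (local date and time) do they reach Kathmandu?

Convert departure to UTC: 5:50 PM − 6:30 = 11:20 AM UTC on Apr 12.
Add 14 hours 55 minutes leg 1 → 2:15 AM UTC (Apr 13).
Add 2 hours and 9 minutes layover in Eucla → 4:24 AM UTC.
Add 8 hours 2 minutes leg 2 → 12:26 PM UTC.
Kathmandu is UTC+5:45, so local arrival = 12:26 PM + 5:45 = 6:11 PM on Apr 13.

6:11 PM on April 13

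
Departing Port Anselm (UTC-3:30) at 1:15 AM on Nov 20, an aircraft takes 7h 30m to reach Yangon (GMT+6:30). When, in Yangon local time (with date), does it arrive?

Convert departure to UTC: 1:15 AM + 3:30 = 4:45 AM UTC on Nov 20.
Add 7 hours 30 minutes travel time → 12:15 PM UTC.
Yangon is UTC+6:30, so local arrival = 12:15 PM + 6:30 = 6:45 PM on Nov 20.

6:45 PM on November 20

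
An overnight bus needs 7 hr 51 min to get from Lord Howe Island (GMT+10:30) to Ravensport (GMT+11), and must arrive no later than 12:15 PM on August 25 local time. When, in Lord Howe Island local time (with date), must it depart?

3:54 AM on Aug 25

Target arrival in UTC: 12:15 PM − 11:00 = 1:15 AM on Aug 25.
Subtract 7 hours 51 minutes → departure 5:24 PM UTC on Aug 24.
Lord Howe Island is UTC+10:30: 5:24 PM + 10:30 = 3:54 AM on Aug 25.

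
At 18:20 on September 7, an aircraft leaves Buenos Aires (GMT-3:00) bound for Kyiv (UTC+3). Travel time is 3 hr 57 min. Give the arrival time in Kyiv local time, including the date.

Convert departure to UTC: 18:20 + 3:00 = 21:20 UTC on Sep 7.
Add 3 hours and 57 minutes travel time → 01:17 UTC (Sep 8).
Kyiv is UTC+3:00, so local arrival = 01:17 + 3:00 = 04:17 on Sep 8.

04:17 on September 8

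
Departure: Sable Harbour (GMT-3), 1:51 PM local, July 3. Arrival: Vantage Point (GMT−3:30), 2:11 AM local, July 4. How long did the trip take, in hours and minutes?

12 hours 50 minutes

Vantage Point is 0:30 behind Sable Harbour.
Clock-face elapsed time (ignoring zones) is 12 hours 20 minutes.
Actual elapsed = 12 hours 20 minutes + 0:30 = 12 hours 50 minutes.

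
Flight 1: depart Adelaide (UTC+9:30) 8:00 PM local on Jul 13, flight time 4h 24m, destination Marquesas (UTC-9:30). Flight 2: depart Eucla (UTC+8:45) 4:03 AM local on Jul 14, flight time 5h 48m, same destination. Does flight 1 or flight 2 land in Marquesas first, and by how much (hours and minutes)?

Flight 1 in UTC: 8:00 PM − 9:30 = 10:30 AM on Jul 13.
+4 hours 24 minutes → arrive 2:54 PM UTC on Jul 13.
Flight 2 in UTC: 4:03 AM − 8:45 = 7:18 PM on Jul 13.
+5 hours 48 minutes → arrive 1:06 AM UTC on Jul 14.
Flight 1 lands earlier by 10 hours 12 minutes.

the first, by 10 hours 12 minutes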